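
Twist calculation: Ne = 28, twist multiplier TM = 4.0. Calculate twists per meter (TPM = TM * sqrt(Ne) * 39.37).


Formula: TPM = TM * sqrt(Ne) * 39.37
Step 1: sqrt(Ne) = sqrt(28) = 5.2915
Step 2: TM * sqrt(Ne) = 4.0 * 5.2915 = 21.166
Step 3: TPM = 21.166 * 39.37 = 833 twists/m

833 twists/m


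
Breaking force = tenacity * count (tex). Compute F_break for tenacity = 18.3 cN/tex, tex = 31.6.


Formula: Breaking force = Tenacity * Linear density
F = 18.3 cN/tex * 31.6 tex
F = 578.28 cN

578.28 cN


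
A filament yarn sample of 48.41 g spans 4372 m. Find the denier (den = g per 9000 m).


Formula: den = (mass_g / length_m) * 9000
Substituting: den = (48.41 / 4372) * 9000
Intermediate: 48.41 / 4372 = 0.01107274 g/m
den = 0.01107274 * 9000 = 99.7 denier

99.7 denier


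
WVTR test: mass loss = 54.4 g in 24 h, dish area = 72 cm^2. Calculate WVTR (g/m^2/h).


Formula: WVTR = mass_loss / (area * time)
Step 1: Convert area: 72 cm^2 = 0.0072 m^2
Step 2: WVTR = 54.4 g / (0.0072 m^2 * 24 h)
Step 3: WVTR = 54.4 / 0.1728 = 314.8 g/m^2/h

314.8 g/m^2/h


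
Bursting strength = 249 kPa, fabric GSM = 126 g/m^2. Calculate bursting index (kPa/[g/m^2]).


Formula: Bursting Index = Bursting Strength / Fabric GSM
BI = 249 kPa / 126 g/m^2
BI = 1.976 kPa/(g/m^2)

1.976 kPa/(g/m^2)


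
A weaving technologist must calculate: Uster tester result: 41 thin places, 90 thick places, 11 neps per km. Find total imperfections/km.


Formula: Total = thin places + thick places + neps
Total = 41 + 90 + 11
Total = 142 imperfections/km

142 imperfections/km


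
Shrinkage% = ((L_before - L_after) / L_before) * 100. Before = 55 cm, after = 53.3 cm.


Formula: Shrinkage% = ((L_before - L_after) / L_before) * 100
Step 1: Shrinkage = 55 - 53.3 = 1.7 cm
Step 2: Shrinkage% = (1.7 / 55) * 100
Step 3: Shrinkage% = 0.030909 * 100 = 3.0909% ≈ 3.1%

3.1%


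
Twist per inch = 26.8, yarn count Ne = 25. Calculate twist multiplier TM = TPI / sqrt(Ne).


Formula: TM = TPI / sqrt(Ne)
Step 1: sqrt(Ne) = sqrt(25) = 5
Step 2: TM = 26.8 / 5 = 5.36

5.36 TM


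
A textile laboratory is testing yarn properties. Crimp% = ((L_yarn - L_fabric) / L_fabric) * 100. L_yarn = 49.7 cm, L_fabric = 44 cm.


Formula: Crimp% = ((L_yarn - L_fabric) / L_fabric) * 100
Step 1: Extension = 49.7 - 44 = 5.7 cm
Step 2: Crimp% = (5.7 / 44) * 100
Step 3: Crimp% = 0.129545 * 100 = 12.9545% ≈ 13.0%

13.0%


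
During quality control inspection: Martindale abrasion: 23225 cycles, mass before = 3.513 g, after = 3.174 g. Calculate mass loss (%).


Formula: Mass loss% = ((m_before - m_after) / m_before) * 100
Step 1: Mass loss = 3.513 - 3.174 = 0.339 g
Step 2: Ratio = 0.339 / 3.513 = 0.0964987
Step 3: Mass loss% = 0.0964987 * 100 = 9.64987% ≈ 9.65%

9.65%


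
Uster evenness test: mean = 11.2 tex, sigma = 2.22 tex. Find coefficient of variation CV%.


Formula: CV% = (standard deviation / mean) * 100
Step 1: Ratio = 2.22 / 11.2 = 0.198214
Step 2: CV% = 0.198214 * 100 = 19.8214% ≈ 19.8%

19.8%


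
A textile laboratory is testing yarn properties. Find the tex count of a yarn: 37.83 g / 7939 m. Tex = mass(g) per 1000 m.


Formula: Tex = (mass_g / length_m) * 1000
Substituting: Tex = (37.83 / 7939) * 1000
Intermediate: 37.83 / 7939 = 0.00476508 g/m
Tex = 0.00476508 * 1000 = 4.77 tex

4.77 tex


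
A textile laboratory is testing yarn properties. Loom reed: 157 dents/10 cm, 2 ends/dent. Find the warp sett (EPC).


Formula: EPC = (dents per 10 cm * ends per dent) / 10
Step 1: Total ends per 10 cm = 157 * 2 = 314
Step 2: EPC = 314 / 10 = 31.4 ends/cm

31.4 ends/cm


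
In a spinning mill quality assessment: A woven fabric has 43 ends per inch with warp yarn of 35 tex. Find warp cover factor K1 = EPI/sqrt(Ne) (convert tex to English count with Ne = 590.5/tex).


Formula: K1 = EPI / sqrt(Ne), with Ne = 590.5 / tex_warp
Step 1: Ne = 590.5 / 35 = 16.871
Step 2: sqrt(Ne) = sqrt(16.871) = 4.1074
Step 3: K1 = 43 / 4.1074 = 10.5

10.5


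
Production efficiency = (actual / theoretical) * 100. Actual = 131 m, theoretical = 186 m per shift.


Formula: Efficiency% = (Actual output / Theoretical output) * 100
Efficiency% = (131 / 186) * 100
Efficiency% = 0.704301 * 100 = 70.4301% ≈ 70.4%

70.4%


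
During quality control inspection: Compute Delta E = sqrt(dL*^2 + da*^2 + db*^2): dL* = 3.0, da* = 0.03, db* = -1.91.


Formula: Delta E = sqrt(dL*^2 + da*^2 + db*^2)
Step 1: dL*^2 = 3.0^2 = 9.0
Step 2: da*^2 = 0.03^2 = 0.0009
Step 3: db*^2 = (-1.91)^2 = 3.6481
Step 4: Sum = 9.0 + 0.0009 + 3.6481 = 12.649
Step 5: Delta E = sqrt(12.649) = 3.56

3.56 Delta E


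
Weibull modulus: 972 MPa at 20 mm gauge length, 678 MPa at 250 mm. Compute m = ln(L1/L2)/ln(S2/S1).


Formula: m = ln(L1/L2) / ln(S2/S1)
Step 1: ln(L1/L2) = ln(20/250) = -2.52573
Step 2: S2/S1 = 678/972 = 0.69753
Step 3: ln(S2/S1) = ln(0.69753) = -0.36021
Step 4: m = -2.52573 / -0.36021 = 7.01

7.01 (Weibull m)


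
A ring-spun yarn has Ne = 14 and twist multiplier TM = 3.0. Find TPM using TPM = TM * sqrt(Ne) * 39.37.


Formula: TPM = TM * sqrt(Ne) * 39.37
Step 1: sqrt(Ne) = sqrt(14) = 3.7417
Step 2: TM * sqrt(Ne) = 3.0 * 3.7417 = 11.2251
Step 3: TPM = 11.2251 * 39.37 = 442 twists/m

442 twists/m


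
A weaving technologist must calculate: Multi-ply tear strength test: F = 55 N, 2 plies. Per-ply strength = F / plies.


Formula: Per-ply strength = Total force / Number of plies
Per-ply = 55 N / 2
Per-ply = 27.5 N

27.5 N


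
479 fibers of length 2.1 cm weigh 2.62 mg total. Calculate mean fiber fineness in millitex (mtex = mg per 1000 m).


Formula: fineness (mtex) = mass (mg) / total length (km) = (mass_mg / total_length_m) * 1000
Step 1: Convert fiber length: 2.1 cm = 0.021 m
Step 2: Total fiber length = 479 * 0.021 = 10.059 m
Step 3: Linear density = 2.62 mg / 10.059 m = 0.2605 mg/m
Step 4: fineness = 0.2605 * 1000 = 260.5 mtex

260.5 mtex


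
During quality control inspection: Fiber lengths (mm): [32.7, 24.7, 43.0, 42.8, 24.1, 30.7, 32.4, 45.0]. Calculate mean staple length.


Formula: Mean = sum of lengths / count
Sum = 32.7 + 24.7 + 43.0 + 42.8 + 24.1 + 30.7 + 32.4 + 45.0
Sum = 275.4 mm
Mean = 275.4 / 8 = 34.43 mm

34.43 mm


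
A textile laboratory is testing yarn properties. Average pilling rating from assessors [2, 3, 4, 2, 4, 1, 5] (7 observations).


Formula: Mean = sum / count
Sum = 2 + 3 + 4 + 2 + 4 + 1 + 5 = 21
Mean = 21 / 7 = 3.0

3.0


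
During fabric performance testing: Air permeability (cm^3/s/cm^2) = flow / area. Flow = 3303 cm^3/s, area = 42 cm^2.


Formula: Air Permeability = Airflow / Test Area
AP = 3303 cm^3/s / 42 cm^2
AP = 78.6 cm^3/s/cm^2

78.6 cm^3/s/cm^2


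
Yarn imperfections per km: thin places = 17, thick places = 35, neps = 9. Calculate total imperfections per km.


Formula: Total = thin places + thick places + neps
Total = 17 + 35 + 9
Total = 61 imperfections/km

61 imperfections/km


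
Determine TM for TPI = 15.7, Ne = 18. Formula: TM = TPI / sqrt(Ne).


Formula: TM = TPI / sqrt(Ne)
Step 1: sqrt(Ne) = sqrt(18) = 4.2426
Step 2: TM = 15.7 / 4.2426 = 3.70

3.70 TM


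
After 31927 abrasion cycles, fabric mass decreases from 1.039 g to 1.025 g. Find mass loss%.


Formula: Mass loss% = ((m_before - m_after) / m_before) * 100
Step 1: Mass loss = 1.039 - 1.025 = 0.014 g
Step 2: Ratio = 0.014 / 1.039 = 0.0134745
Step 3: Mass loss% = 0.0134745 * 100 = 1.34745% ≈ 1.35%

1.35%


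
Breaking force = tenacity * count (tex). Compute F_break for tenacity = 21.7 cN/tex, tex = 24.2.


Formula: Breaking force = Tenacity * Linear density
F = 21.7 cN/tex * 24.2 tex
F = 525.14 cN

525.14 cN


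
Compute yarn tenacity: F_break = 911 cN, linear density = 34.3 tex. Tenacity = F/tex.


Formula: Tenacity = Breaking force / Linear density
Tenacity = 911 cN / 34.3 tex
Tenacity = 26.56 cN/tex

26.56 cN/tex


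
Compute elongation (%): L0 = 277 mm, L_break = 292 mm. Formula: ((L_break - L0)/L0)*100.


Formula: Elongation (%) = ((L_break - L0) / L0) * 100
Step 1: Extension = 292 - 277 = 15 mm
Step 2: Elongation = (15 / 277) * 100
Step 3: Elongation = 0.054152 * 100 = 5.4152% ≈ 5.4%

5.4%


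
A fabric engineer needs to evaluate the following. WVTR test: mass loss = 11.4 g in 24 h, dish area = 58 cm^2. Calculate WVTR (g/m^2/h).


Formula: WVTR = mass_loss / (area * time)
Step 1: Convert area: 58 cm^2 = 0.0058 m^2
Step 2: WVTR = 11.4 g / (0.0058 m^2 * 24 h)
Step 3: WVTR = 11.4 / 0.1392 = 81.9 g/m^2/h

81.9 g/m^2/h


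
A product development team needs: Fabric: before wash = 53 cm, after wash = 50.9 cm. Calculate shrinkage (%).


Formula: Shrinkage% = ((L_before - L_after) / L_before) * 100
Step 1: Shrinkage = 53 - 50.9 = 2.1 cm
Step 2: Shrinkage% = (2.1 / 53) * 100
Step 3: Shrinkage% = 0.039623 * 100 = 3.9623% ≈ 4.0%

4.0%


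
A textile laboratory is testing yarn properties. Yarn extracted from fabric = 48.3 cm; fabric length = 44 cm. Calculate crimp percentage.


Formula: Crimp% = ((L_yarn - L_fabric) / L_fabric) * 100
Step 1: Extension = 48.3 - 44 = 4.3 cm
Step 2: Crimp% = (4.3 / 44) * 100
Step 3: Crimp% = 0.097727 * 100 = 9.7727% ≈ 9.8%

9.8%


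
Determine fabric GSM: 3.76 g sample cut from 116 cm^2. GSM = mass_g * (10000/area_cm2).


Formula: GSM = mass_g / area_m2
Step 1: Convert area: 116 cm^2 = 116 / 10000 = 0.0116 m^2
Step 2: GSM = 3.76 g / 0.0116 m^2 = 324.1 g/m^2

324.1 g/m^2


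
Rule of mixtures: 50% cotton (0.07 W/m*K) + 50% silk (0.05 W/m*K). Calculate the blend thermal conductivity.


Formula: Blend property = (fraction_A * property_A) + (fraction_B * property_B)
Step 1: Contribution A = 50/100 * 0.07 W/m*K = 0.035 W/m*K
Step 2: Contribution B = 50/100 * 0.05 W/m*K = 0.025 W/m*K
Step 3: Blend thermal conductivity = 0.035 + 0.025 = 0.06 W/m*K

0.06 W/m*K


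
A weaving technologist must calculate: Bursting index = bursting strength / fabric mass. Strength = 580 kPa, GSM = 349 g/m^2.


Formula: Bursting Index = Bursting Strength / Fabric GSM
BI = 580 kPa / 349 g/m^2
BI = 1.662 kPa/(g/m^2)

1.662 kPa/(g/m^2)


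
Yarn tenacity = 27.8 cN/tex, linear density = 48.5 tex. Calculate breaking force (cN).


Formula: Breaking force = Tenacity * Linear density
F = 27.8 cN/tex * 48.5 tex
F = 1348.30 cN

1348.30 cN


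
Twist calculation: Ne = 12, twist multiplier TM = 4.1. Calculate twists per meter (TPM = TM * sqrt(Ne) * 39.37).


Formula: TPM = TM * sqrt(Ne) * 39.37
Step 1: sqrt(Ne) = sqrt(12) = 3.4641
Step 2: TM * sqrt(Ne) = 4.1 * 3.4641 = 14.2028
Step 3: TPM = 14.2028 * 39.37 = 559 twists/m

559 twists/m


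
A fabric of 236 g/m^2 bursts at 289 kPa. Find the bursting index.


Formula: Bursting Index = Bursting Strength / Fabric GSM
BI = 289 kPa / 236 g/m^2
BI = 1.225 kPa/(g/m^2)

1.225 kPa/(g/m^2)


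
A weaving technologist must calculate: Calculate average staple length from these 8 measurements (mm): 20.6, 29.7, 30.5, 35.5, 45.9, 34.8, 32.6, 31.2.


Formula: Mean = sum of lengths / count
Sum = 20.6 + 29.7 + 30.5 + 35.5 + 45.9 + 34.8 + 32.6 + 31.2
Sum = 260.8 mm
Mean = 260.8 / 8 = 32.60 mm

32.60 mm


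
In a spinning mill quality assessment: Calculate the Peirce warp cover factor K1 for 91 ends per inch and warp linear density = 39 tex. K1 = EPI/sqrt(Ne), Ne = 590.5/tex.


Formula: K1 = EPI / sqrt(Ne), with Ne = 590.5 / tex_warp
Step 1: Ne = 590.5 / 39 = 15.141
Step 2: sqrt(Ne) = sqrt(15.141) = 3.8911
Step 3: K1 = 91 / 3.8911 = 23.4

23.4


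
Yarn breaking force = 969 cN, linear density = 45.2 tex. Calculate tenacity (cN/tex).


Formula: Tenacity = Breaking force / Linear density
Tenacity = 969 cN / 45.2 tex
Tenacity = 21.44 cN/tex

21.44 cN/tex


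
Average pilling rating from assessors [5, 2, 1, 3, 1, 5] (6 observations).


Formula: Mean = sum / count
Sum = 5 + 2 + 1 + 3 + 1 + 5 = 17
Mean = 17 / 6 = 2.8

2.8


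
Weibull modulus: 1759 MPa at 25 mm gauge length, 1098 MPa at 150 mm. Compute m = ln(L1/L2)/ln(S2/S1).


Formula: m = ln(L1/L2) / ln(S2/S1)
Step 1: ln(L1/L2) = ln(25/150) = -1.79176
Step 2: S2/S1 = 1098/1759 = 0.62422
Step 3: ln(S2/S1) = ln(0.62422) = -0.47125
Step 4: m = -1.79176 / -0.47125 = 3.80

3.80 (Weibull m)


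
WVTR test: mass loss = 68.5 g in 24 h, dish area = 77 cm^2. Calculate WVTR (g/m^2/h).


Formula: WVTR = mass_loss / (area * time)
Step 1: Convert area: 77 cm^2 = 0.0077 m^2
Step 2: WVTR = 68.5 g / (0.0077 m^2 * 24 h)
Step 3: WVTR = 68.5 / 0.1848 = 370.7 g/m^2/h

370.7 g/m^2/h


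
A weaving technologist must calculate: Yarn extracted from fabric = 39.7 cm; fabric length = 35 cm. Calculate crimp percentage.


Formula: Crimp% = ((L_yarn - L_fabric) / L_fabric) * 100
Step 1: Extension = 39.7 - 35 = 4.7 cm
Step 2: Crimp% = (4.7 / 35) * 100
Step 3: Crimp% = 0.134286 * 100 = 13.4286% ≈ 13.4%

13.4%


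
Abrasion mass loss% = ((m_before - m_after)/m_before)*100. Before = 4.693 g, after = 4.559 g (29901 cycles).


Formula: Mass loss% = ((m_before - m_after) / m_before) * 100
Step 1: Mass loss = 4.693 - 4.559 = 0.134 g
Step 2: Ratio = 0.134 / 4.693 = 0.0285532
Step 3: Mass loss% = 0.0285532 * 100 = 2.85532% ≈ 2.86%

2.86%


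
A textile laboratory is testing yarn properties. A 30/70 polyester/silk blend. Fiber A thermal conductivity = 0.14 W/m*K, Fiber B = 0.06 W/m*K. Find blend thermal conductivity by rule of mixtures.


Formula: Blend property = (fraction_A * property_A) + (fraction_B * property_B)
Step 1: Contribution A = 30/100 * 0.14 W/m*K = 0.042 W/m*K
Step 2: Contribution B = 70/100 * 0.06 W/m*K = 0.042 W/m*K
Step 3: Blend thermal conductivity = 0.042 + 0.042 = 0.084 W/m*K

0.084 W/m*K


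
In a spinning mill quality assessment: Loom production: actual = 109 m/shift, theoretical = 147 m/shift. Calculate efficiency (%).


Formula: Efficiency% = (Actual output / Theoretical output) * 100
Efficiency% = (109 / 147) * 100
Efficiency% = 0.741497 * 100 = 74.1497% ≈ 74.1%

74.1%


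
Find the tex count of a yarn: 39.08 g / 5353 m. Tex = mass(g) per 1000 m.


Formula: Tex = (mass_g / length_m) * 1000
Substituting: Tex = (39.08 / 5353) * 1000
Intermediate: 39.08 / 5353 = 0.00730058 g/m
Tex = 0.00730058 * 1000 = 7.30 tex

7.30 tex


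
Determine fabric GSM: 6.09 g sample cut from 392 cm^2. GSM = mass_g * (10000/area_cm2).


Formula: GSM = mass_g / area_m2
Step 1: Convert area: 392 cm^2 = 392 / 10000 = 0.0392 m^2
Step 2: GSM = 6.09 g / 0.0392 m^2 = 155.4 g/m^2

155.4 g/m^2


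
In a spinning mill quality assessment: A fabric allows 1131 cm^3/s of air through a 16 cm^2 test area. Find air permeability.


Formula: Air Permeability = Airflow / Test Area
AP = 1131 cm^3/s / 16 cm^2
AP = 70.7 cm^3/s/cm^2

70.7 cm^3/s/cm^2


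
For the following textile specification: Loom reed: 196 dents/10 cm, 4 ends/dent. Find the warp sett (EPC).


Formula: EPC = (dents per 10 cm * ends per dent) / 10
Step 1: Total ends per 10 cm = 196 * 4 = 784
Step 2: EPC = 784 / 10 = 78.4 ends/cm

78.4 ends/cm


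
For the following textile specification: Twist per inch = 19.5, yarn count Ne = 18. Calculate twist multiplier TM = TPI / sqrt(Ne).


Formula: TM = TPI / sqrt(Ne)
Step 1: sqrt(Ne) = sqrt(18) = 4.2426
Step 2: TM = 19.5 / 4.2426 = 4.60

4.60 TM


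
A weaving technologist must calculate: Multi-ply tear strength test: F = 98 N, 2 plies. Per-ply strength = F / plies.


Formula: Per-ply strength = Total force / Number of plies
Per-ply = 98 N / 2
Per-ply = 49 N

49 N


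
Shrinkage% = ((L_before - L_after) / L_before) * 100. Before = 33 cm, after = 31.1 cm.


Formula: Shrinkage% = ((L_before - L_after) / L_before) * 100
Step 1: Shrinkage = 33 - 31.1 = 1.9 cm
Step 2: Shrinkage% = (1.9 / 33) * 100
Step 3: Shrinkage% = 0.057576 * 100 = 5.7576% ≈ 5.8%

5.8%


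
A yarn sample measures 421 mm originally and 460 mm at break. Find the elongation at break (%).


Formula: Elongation (%) = ((L_break - L0) / L0) * 100
Step 1: Extension = 460 - 421 = 39 mm
Step 2: Elongation = (39 / 421) * 100
Step 3: Elongation = 0.092637 * 100 = 9.2637% ≈ 9.3%

9.3%


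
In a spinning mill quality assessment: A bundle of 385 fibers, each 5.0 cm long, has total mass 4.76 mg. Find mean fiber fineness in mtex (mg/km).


Formula: fineness (mtex) = mass (mg) / total length (km) = (mass_mg / total_length_m) * 1000
Step 1: Convert fiber length: 5.0 cm = 0.05 m
Step 2: Total fiber length = 385 * 0.05 = 19.25 m
Step 3: Linear density = 4.76 mg / 19.25 m = 0.2473 mg/m
Step 4: fineness = 0.2473 * 1000 = 247.3 mtex

247.3 mtex


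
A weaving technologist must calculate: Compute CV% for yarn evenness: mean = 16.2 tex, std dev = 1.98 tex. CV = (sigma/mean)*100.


Formula: CV% = (standard deviation / mean) * 100
Step 1: Ratio = 1.98 / 16.2 = 0.122222
Step 2: CV% = 0.122222 * 100 = 12.2222% ≈ 12.2%

12.2%


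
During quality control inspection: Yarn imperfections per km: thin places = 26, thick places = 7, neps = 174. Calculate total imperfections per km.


Formula: Total = thin places + thick places + neps
Total = 26 + 7 + 174
Total = 207 imperfections/km

207 imperfections/km


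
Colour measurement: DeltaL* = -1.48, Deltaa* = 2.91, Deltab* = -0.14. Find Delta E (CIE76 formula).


Formula: Delta E = sqrt(dL*^2 + da*^2 + db*^2)
Step 1: dL*^2 = (-1.48)^2 = 2.1904
Step 2: da*^2 = 2.91^2 = 8.4681
Step 3: db*^2 = (-0.14)^2 = 0.0196
Step 4: Sum = 2.1904 + 8.4681 + 0.0196 = 10.6781
Step 5: Delta E = sqrt(10.6781) = 3.27

3.27 Delta E


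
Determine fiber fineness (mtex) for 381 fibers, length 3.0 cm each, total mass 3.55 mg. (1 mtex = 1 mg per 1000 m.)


Formula: fineness (mtex) = mass (mg) / total length (km) = (mass_mg / total_length_m) * 1000
Step 1: Convert fiber length: 3.0 cm = 0.03 m
Step 2: Total fiber length = 381 * 0.03 = 11.43 m
Step 3: Linear density = 3.55 mg / 11.43 m = 0.3106 mg/m
Step 4: fineness = 0.3106 * 1000 = 310.6 mtex

310.6 mtex


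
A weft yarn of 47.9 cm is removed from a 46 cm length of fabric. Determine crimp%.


Formula: Crimp% = ((L_yarn - L_fabric) / L_fabric) * 100
Step 1: Extension = 47.9 - 46 = 1.9 cm
Step 2: Crimp% = (1.9 / 46) * 100
Step 3: Crimp% = 0.041304 * 100 = 4.1304% ≈ 4.1%

4.1%


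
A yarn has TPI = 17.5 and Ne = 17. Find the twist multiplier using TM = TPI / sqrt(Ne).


Formula: TM = TPI / sqrt(Ne)
Step 1: sqrt(Ne) = sqrt(17) = 4.1231
Step 2: TM = 17.5 / 4.1231 = 4.24

4.24 TM


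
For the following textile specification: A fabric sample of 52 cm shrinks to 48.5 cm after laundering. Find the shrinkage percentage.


Formula: Shrinkage% = ((L_before - L_after) / L_before) * 100
Step 1: Shrinkage = 52 - 48.5 = 3.5 cm
Step 2: Shrinkage% = (3.5 / 52) * 100
Step 3: Shrinkage% = 0.067308 * 100 = 6.7308% ≈ 6.7%

6.7%


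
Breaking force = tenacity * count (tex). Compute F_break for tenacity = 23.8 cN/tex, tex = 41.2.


Formula: Breaking force = Tenacity * Linear density
F = 23.8 cN/tex * 41.2 tex
F = 980.56 cN

980.56 cN


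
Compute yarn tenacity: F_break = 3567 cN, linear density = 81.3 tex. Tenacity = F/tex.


Formula: Tenacity = Breaking force / Linear density
Tenacity = 3567 cN / 81.3 tex
Tenacity = 43.87 cN/tex

43.87 cN/tex


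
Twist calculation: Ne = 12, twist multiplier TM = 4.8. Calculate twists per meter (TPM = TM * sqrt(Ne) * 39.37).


Formula: TPM = TM * sqrt(Ne) * 39.37
Step 1: sqrt(Ne) = sqrt(12) = 3.4641
Step 2: TM * sqrt(Ne) = 4.8 * 3.4641 = 16.6277
Step 3: TPM = 16.6277 * 39.37 = 655 twists/m

655 twists/m


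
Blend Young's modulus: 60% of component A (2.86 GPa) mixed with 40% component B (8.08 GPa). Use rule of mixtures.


Formula: Blend property = (fraction_A * property_A) + (fraction_B * property_B)
Step 1: Contribution A = 60/100 * 2.86 GPa = 1.716 GPa
Step 2: Contribution B = 40/100 * 8.08 GPa = 3.232 GPa
Step 3: Blend Young's modulus = 1.716 + 3.232 = 4.948 GPa

4.948 GPa


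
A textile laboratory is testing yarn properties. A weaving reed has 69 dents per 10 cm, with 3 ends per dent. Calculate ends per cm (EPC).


Formula: EPC = (dents per 10 cm * ends per dent) / 10
Step 1: Total ends per 10 cm = 69 * 3 = 207
Step 2: EPC = 207 / 10 = 20.7 ends/cm

20.7 ends/cm


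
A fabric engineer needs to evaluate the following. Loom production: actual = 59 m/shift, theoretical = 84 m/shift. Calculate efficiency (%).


Formula: Efficiency% = (Actual output / Theoretical output) * 100
Efficiency% = (59 / 84) * 100
Efficiency% = 0.702381 * 100 = 70.2381% ≈ 70.2%

70.2%


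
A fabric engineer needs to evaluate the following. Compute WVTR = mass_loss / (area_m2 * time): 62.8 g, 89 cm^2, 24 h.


Formula: WVTR = mass_loss / (area * time)
Step 1: Convert area: 89 cm^2 = 0.0089 m^2
Step 2: WVTR = 62.8 g / (0.0089 m^2 * 24 h)
Step 3: WVTR = 62.8 / 0.2136 = 294.0 g/m^2/h

294.0 g/m^2/h


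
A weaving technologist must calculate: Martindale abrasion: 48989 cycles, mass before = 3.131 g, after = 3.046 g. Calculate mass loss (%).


Formula: Mass loss% = ((m_before - m_after) / m_before) * 100
Step 1: Mass loss = 3.131 - 3.046 = 0.085 g
Step 2: Ratio = 0.085 / 3.131 = 0.0271479
Step 3: Mass loss% = 0.0271479 * 100 = 2.71479% ≈ 2.71%

2.71%


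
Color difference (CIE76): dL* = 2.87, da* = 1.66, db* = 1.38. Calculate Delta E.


Formula: Delta E = sqrt(dL*^2 + da*^2 + db*^2)
Step 1: dL*^2 = 2.87^2 = 8.2369
Step 2: da*^2 = 1.66^2 = 2.7556
Step 3: db*^2 = 1.38^2 = 1.9044
Step 4: Sum = 8.2369 + 2.7556 + 1.9044 = 12.8969
Step 5: Delta E = sqrt(12.8969) = 3.59

3.59 Delta E


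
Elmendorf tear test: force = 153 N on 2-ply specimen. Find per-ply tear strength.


Formula: Per-ply strength = Total force / Number of plies
Per-ply = 153 N / 2
Per-ply = 76.5 N

76.5 N


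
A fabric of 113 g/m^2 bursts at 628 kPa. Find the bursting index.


Formula: Bursting Index = Bursting Strength / Fabric GSM
BI = 628 kPa / 113 g/m^2
BI = 5.558 kPa/(g/m^2)

5.558 kPa/(g/m^2)


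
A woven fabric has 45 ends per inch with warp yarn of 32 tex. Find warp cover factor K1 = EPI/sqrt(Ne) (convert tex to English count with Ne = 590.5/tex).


Formula: K1 = EPI / sqrt(Ne), with Ne = 590.5 / tex_warp
Step 1: Ne = 590.5 / 32 = 18.453
Step 2: sqrt(Ne) = sqrt(18.453) = 4.2957
Step 3: K1 = 45 / 4.2957 = 10.5

10.5


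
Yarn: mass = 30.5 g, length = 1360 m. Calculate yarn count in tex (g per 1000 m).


Formula: Tex = (mass_g / length_m) * 1000
Substituting: Tex = (30.5 / 1360) * 1000
Intermediate: 30.5 / 1360 = 0.02242647 g/m
Tex = 0.02242647 * 1000 = 22.43 tex

22.43 tex


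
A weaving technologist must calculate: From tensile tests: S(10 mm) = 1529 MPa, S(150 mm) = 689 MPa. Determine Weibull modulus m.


Formula: m = ln(L1/L2) / ln(S2/S1)
Step 1: ln(L1/L2) = ln(10/150) = -2.70805
Step 2: S2/S1 = 689/1529 = 0.45062
Step 3: ln(S2/S1) = ln(0.45062) = -0.79713
Step 4: m = -2.70805 / -0.79713 = 3.40

3.40 (Weibull m)


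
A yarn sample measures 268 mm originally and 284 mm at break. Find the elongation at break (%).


Formula: Elongation (%) = ((L_break - L0) / L0) * 100
Step 1: Extension = 284 - 268 = 16 mm
Step 2: Elongation = (16 / 268) * 100
Step 3: Elongation = 0.059701 * 100 = 5.9701% ≈ 6.0%

6.0%


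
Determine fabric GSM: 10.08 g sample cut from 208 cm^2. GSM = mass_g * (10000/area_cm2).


Formula: GSM = mass_g / area_m2
Step 1: Convert area: 208 cm^2 = 208 / 10000 = 0.0208 m^2
Step 2: GSM = 10.08 g / 0.0208 m^2 = 484.6 g/m^2

484.6 g/m^2


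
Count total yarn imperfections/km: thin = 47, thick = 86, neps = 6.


Formula: Total = thin places + thick places + neps
Total = 47 + 86 + 6
Total = 139 imperfections/km

139 imperfections/km


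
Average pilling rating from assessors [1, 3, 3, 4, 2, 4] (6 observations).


Formula: Mean = sum / count
Sum = 1 + 3 + 3 + 4 + 2 + 4 = 17
Mean = 17 / 6 = 2.8

2.8


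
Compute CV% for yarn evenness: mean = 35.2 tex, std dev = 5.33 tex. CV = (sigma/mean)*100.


Formula: CV% = (standard deviation / mean) * 100
Step 1: Ratio = 5.33 / 35.2 = 0.15142
Step 2: CV% = 0.15142 * 100 = 15.142% ≈ 15.1%

15.1%


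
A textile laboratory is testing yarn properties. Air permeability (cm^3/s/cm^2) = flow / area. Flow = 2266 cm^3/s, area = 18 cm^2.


Formula: Air Permeability = Airflow / Test Area
AP = 2266 cm^3/s / 18 cm^2
AP = 125.9 cm^3/s/cm^2

125.9 cm^3/s/cm^2


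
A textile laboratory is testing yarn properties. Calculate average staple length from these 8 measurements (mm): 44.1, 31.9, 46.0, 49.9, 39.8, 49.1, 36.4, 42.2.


Formula: Mean = sum of lengths / count
Sum = 44.1 + 31.9 + 46.0 + 49.9 + 39.8 + 49.1 + 36.4 + 42.2
Sum = 339.4 mm
Mean = 339.4 / 8 = 42.43 mm

42.43 mm


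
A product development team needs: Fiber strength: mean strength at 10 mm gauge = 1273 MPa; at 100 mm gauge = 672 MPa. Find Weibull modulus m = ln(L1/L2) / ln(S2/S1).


Formula: m = ln(L1/L2) / ln(S2/S1)
Step 1: ln(L1/L2) = ln(10/100) = -2.30259
Step 2: S2/S1 = 672/1273 = 0.52789
Step 3: ln(S2/S1) = ln(0.52789) = -0.63887
Step 4: m = -2.30259 / -0.63887 = 3.60

3.60 (Weibull m)


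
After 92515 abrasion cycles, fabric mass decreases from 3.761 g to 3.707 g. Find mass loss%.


Formula: Mass loss% = ((m_before - m_after) / m_before) * 100
Step 1: Mass loss = 3.761 - 3.707 = 0.054 g
Step 2: Ratio = 0.054 / 3.761 = 0.0143579
Step 3: Mass loss% = 0.0143579 * 100 = 1.43579% ≈ 1.44%

1.44%


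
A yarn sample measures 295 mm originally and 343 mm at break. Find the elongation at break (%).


Formula: Elongation (%) = ((L_break - L0) / L0) * 100
Step 1: Extension = 343 - 295 = 48 mm
Step 2: Elongation = (48 / 295) * 100
Step 3: Elongation = 0.162712 * 100 = 16.2712% ≈ 16.3%

16.3%


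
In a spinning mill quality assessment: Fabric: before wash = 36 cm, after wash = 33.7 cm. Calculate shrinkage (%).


Formula: Shrinkage% = ((L_before - L_after) / L_before) * 100
Step 1: Shrinkage = 36 - 33.7 = 2.3 cm
Step 2: Shrinkage% = (2.3 / 36) * 100
Step 3: Shrinkage% = 0.063889 * 100 = 6.3889% ≈ 6.4%

6.4%


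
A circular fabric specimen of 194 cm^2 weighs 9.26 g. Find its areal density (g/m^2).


Formula: GSM = mass_g / area_m2
Step 1: Convert area: 194 cm^2 = 194 / 10000 = 0.0194 m^2
Step 2: GSM = 9.26 g / 0.0194 m^2 = 477.3 g/m^2

477.3 g/m^2


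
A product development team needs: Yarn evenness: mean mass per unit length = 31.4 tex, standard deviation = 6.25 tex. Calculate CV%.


Formula: CV% = (standard deviation / mean) * 100
Step 1: Ratio = 6.25 / 31.4 = 0.199045
Step 2: CV% = 0.199045 * 100 = 19.9045% ≈ 19.9%

19.9%


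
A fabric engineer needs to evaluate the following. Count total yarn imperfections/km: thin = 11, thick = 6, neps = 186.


Formula: Total = thin places + thick places + neps
Total = 11 + 6 + 186
Total = 203 imperfections/km

203 imperfections/km


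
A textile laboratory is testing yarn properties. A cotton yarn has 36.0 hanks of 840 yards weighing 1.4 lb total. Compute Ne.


Formula: Ne = hanks / mass_lb
Substituting: Ne = 36.0 / 1.4
Ne = 25.7

25.7 Ne


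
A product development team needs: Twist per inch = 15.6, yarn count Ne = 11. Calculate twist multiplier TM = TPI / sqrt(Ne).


Formula: TM = TPI / sqrt(Ne)
Step 1: sqrt(Ne) = sqrt(11) = 3.3166
Step 2: TM = 15.6 / 3.3166 = 4.70

4.70 TM


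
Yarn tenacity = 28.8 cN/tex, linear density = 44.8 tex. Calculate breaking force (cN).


Formula: Breaking force = Tenacity * Linear density
F = 28.8 cN/tex * 44.8 tex
F = 1290.24 cN

1290.24 cN


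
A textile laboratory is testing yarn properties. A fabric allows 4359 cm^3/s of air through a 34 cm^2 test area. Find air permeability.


Formula: Air Permeability = Airflow / Test Area
AP = 4359 cm^3/s / 34 cm^2
AP = 128.2 cm^3/s/cm^2

128.2 cm^3/s/cm^2


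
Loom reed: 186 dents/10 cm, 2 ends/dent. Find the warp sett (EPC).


Formula: EPC = (dents per 10 cm * ends per dent) / 10
Step 1: Total ends per 10 cm = 186 * 2 = 372
Step 2: EPC = 372 / 10 = 37.2 ends/cm

37.2 ends/cm


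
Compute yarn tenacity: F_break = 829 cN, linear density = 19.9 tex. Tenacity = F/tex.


Formula: Tenacity = Breaking force / Linear density
Tenacity = 829 cN / 19.9 tex
Tenacity = 41.66 cN/tex

41.66 cN/tex


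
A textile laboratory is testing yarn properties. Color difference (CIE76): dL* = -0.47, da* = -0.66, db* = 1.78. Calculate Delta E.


Formula: Delta E = sqrt(dL*^2 + da*^2 + db*^2)
Step 1: dL*^2 = (-0.47)^2 = 0.2209
Step 2: da*^2 = (-0.66)^2 = 0.4356
Step 3: db*^2 = 1.78^2 = 3.1684
Step 4: Sum = 0.2209 + 0.4356 + 3.1684 = 3.8249
Step 5: Delta E = sqrt(3.8249) = 1.96

1.96 Delta E


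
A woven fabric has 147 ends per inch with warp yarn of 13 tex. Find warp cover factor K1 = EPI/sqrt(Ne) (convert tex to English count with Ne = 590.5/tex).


Formula: K1 = EPI / sqrt(Ne), with Ne = 590.5 / tex_warp
Step 1: Ne = 590.5 / 13 = 45.423
Step 2: sqrt(Ne) = sqrt(45.423) = 6.7397
Step 3: K1 = 147 / 6.7397 = 21.8

21.8


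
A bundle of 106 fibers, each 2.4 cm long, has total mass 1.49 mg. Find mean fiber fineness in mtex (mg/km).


Formula: fineness (mtex) = mass (mg) / total length (km) = (mass_mg / total_length_m) * 1000
Step 1: Convert fiber length: 2.4 cm = 0.024 m
Step 2: Total fiber length = 106 * 0.024 = 2.544 m
Step 3: Linear density = 1.49 mg / 2.544 m = 0.5857 mg/m
Step 4: fineness = 0.5857 * 1000 = 585.7 mtex

585.7 mtex


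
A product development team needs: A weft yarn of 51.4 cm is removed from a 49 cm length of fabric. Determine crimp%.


Formula: Crimp% = ((L_yarn - L_fabric) / L_fabric) * 100
Step 1: Extension = 51.4 - 49 = 2.4 cm
Step 2: Crimp% = (2.4 / 49) * 100
Step 3: Crimp% = 0.04898 * 100 = 4.898% ≈ 4.9%

4.9%


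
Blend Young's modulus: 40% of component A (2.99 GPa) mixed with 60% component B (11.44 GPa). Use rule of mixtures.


Formula: Blend property = (fraction_A * property_A) + (fraction_B * property_B)
Step 1: Contribution A = 40/100 * 2.99 GPa = 1.196 GPa
Step 2: Contribution B = 60/100 * 11.44 GPa = 6.864 GPa
Step 3: Blend Young's modulus = 1.196 + 6.864 = 8.06 GPa

8.06 GPa


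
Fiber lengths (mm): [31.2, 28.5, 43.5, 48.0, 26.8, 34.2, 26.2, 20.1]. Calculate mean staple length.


Formula: Mean = sum of lengths / count
Sum = 31.2 + 28.5 + 43.5 + 48.0 + 26.8 + 34.2 + 26.2 + 20.1
Sum = 258.5 mm
Mean = 258.5 / 8 = 32.31 mm

32.31 mm


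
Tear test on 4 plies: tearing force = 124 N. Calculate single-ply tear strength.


Formula: Per-ply strength = Total force / Number of plies
Per-ply = 124 N / 4
Per-ply = 31 N

31 N


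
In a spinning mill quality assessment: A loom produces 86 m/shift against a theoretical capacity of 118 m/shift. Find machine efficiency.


Formula: Efficiency% = (Actual output / Theoretical output) * 100
Efficiency% = (86 / 118) * 100
Efficiency% = 0.728814 * 100 = 72.8814% ≈ 72.9%

72.9%


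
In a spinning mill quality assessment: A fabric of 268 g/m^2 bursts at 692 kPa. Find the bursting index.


Formula: Bursting Index = Bursting Strength / Fabric GSM
BI = 692 kPa / 268 g/m^2
BI = 2.582 kPa/(g/m^2)

2.582 kPa/(g/m^2)


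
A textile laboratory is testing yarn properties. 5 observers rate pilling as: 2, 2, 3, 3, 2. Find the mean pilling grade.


Formula: Mean = sum / count
Sum = 2 + 2 + 3 + 3 + 2 = 12
Mean = 12 / 5 = 2.4

2.4


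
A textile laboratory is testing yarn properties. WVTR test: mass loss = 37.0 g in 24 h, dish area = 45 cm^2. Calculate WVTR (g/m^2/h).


Formula: WVTR = mass_loss / (area * time)
Step 1: Convert area: 45 cm^2 = 0.0045 m^2
Step 2: WVTR = 37.0 g / (0.0045 m^2 * 24 h)
Step 3: WVTR = 37.0 / 0.108 = 342.6 g/m^2/h

342.6 g/m^2/h


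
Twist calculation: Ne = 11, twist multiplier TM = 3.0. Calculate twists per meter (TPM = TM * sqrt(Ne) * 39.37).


Formula: TPM = TM * sqrt(Ne) * 39.37
Step 1: sqrt(Ne) = sqrt(11) = 3.3166
Step 2: TM * sqrt(Ne) = 3.0 * 3.3166 = 9.9498
Step 3: TPM = 9.9498 * 39.37 = 392 twists/m

392 twists/m


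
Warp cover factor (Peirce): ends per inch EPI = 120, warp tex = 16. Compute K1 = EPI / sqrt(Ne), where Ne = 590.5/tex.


Formula: K1 = EPI / sqrt(Ne), with Ne = 590.5 / tex_warp
Step 1: Ne = 590.5 / 16 = 36.906
Step 2: sqrt(Ne) = sqrt(36.906) = 6.075
Step 3: K1 = 120 / 6.075 = 19.8

19.8


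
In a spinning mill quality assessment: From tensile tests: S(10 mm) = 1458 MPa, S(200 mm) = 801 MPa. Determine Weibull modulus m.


Formula: m = ln(L1/L2) / ln(S2/S1)
Step 1: ln(L1/L2) = ln(10/200) = -2.99573
Step 2: S2/S1 = 801/1458 = 0.54938
Step 3: ln(S2/S1) = ln(0.54938) = -0.59896
Step 4: m = -2.99573 / -0.59896 = 5.00

5.00 (Weibull m)


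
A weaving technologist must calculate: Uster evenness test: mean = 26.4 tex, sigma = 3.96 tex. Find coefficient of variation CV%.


Formula: CV% = (standard deviation / mean) * 100
Step 1: Ratio = 3.96 / 26.4 = 0.15
Step 2: CV% = 0.15 * 100 = 15.0%

15.0%


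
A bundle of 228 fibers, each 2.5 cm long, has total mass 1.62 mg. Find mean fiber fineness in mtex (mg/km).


Formula: fineness (mtex) = mass (mg) / total length (km) = (mass_mg / total_length_m) * 1000
Step 1: Convert fiber length: 2.5 cm = 0.025 m
Step 2: Total fiber length = 228 * 0.025 = 5.7 m
Step 3: Linear density = 1.62 mg / 5.7 m = 0.2842 mg/m
Step 4: fineness = 0.2842 * 1000 = 284.2 mtex

284.2 mtex


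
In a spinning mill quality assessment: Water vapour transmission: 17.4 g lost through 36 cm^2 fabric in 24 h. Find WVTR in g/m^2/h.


Formula: WVTR = mass_loss / (area * time)
Step 1: Convert area: 36 cm^2 = 0.0036 m^2
Step 2: WVTR = 17.4 g / (0.0036 m^2 * 24 h)
Step 3: WVTR = 17.4 / 0.0864 = 201.4 g/m^2/h

201.4 g/m^2/h


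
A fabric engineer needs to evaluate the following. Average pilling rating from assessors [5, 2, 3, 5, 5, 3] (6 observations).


Formula: Mean = sum / count
Sum = 5 + 2 + 3 + 5 + 5 + 3 = 23
Mean = 23 / 6 = 3.8

3.8


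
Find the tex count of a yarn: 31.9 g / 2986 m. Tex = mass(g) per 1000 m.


Formula: Tex = (mass_g / length_m) * 1000
Substituting: Tex = (31.9 / 2986) * 1000
Intermediate: 31.9 / 2986 = 0.01068319 g/m
Tex = 0.01068319 * 1000 = 10.68 tex

10.68 tex


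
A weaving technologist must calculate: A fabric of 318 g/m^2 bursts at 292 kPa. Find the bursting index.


Formula: Bursting Index = Bursting Strength / Fabric GSM
BI = 292 kPa / 318 g/m^2
BI = 0.918 kPa/(g/m^2)

0.918 kPa/(g/m^2)


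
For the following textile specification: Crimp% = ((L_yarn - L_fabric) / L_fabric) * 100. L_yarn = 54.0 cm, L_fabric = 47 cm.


Formula: Crimp% = ((L_yarn - L_fabric) / L_fabric) * 100
Step 1: Extension = 54.0 - 47 = 7.0 cm
Step 2: Crimp% = (7.0 / 47) * 100
Step 3: Crimp% = 0.148936 * 100 = 14.8936% ≈ 14.9%

14.9%


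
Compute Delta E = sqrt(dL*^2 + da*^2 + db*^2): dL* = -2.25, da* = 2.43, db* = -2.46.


Formula: Delta E = sqrt(dL*^2 + da*^2 + db*^2)
Step 1: dL*^2 = (-2.25)^2 = 5.0625
Step 2: da*^2 = 2.43^2 = 5.9049
Step 3: db*^2 = (-2.46)^2 = 6.0516
Step 4: Sum = 5.0625 + 5.9049 + 6.0516 = 17.019
Step 5: Delta E = sqrt(17.019) = 4.13

4.13 Delta E


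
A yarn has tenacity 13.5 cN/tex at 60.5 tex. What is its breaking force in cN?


Formula: Breaking force = Tenacity * Linear density
F = 13.5 cN/tex * 60.5 tex
F = 816.75 cN

816.75 cN


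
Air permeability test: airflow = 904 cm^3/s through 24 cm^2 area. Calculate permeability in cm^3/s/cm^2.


Formula: Air Permeability = Airflow / Test Area
AP = 904 cm^3/s / 24 cm^2
AP = 37.7 cm^3/s/cm^2

37.7 cm^3/s/cm^2


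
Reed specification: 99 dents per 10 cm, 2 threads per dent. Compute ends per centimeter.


Formula: EPC = (dents per 10 cm * ends per dent) / 10
Step 1: Total ends per 10 cm = 99 * 2 = 198
Step 2: EPC = 198 / 10 = 19.8 ends/cm

19.8 ends/cm


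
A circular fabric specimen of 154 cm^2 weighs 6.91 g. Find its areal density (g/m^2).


Formula: GSM = mass_g / area_m2
Step 1: Convert area: 154 cm^2 = 154 / 10000 = 0.0154 m^2
Step 2: GSM = 6.91 g / 0.0154 m^2 = 448.7 g/m^2

448.7 g/m^2


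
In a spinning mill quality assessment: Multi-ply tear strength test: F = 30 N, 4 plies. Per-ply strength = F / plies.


Formula: Per-ply strength = Total force / Number of plies
Per-ply = 30 N / 4
Per-ply = 7.5 N

7.5 N


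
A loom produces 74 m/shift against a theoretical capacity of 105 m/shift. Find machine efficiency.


Formula: Efficiency% = (Actual output / Theoretical output) * 100
Efficiency% = (74 / 105) * 100
Efficiency% = 0.704762 * 100 = 70.4762% ≈ 70.5%

70.5%


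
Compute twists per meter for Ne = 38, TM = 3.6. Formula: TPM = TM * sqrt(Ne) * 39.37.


Formula: TPM = TM * sqrt(Ne) * 39.37
Step 1: sqrt(Ne) = sqrt(38) = 6.1644
Step 2: TM * sqrt(Ne) = 3.6 * 6.1644 = 22.1918
Step 3: TPM = 22.1918 * 39.37 = 874 twists/m

874 twists/m


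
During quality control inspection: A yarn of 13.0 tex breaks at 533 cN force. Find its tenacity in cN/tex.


Formula: Tenacity = Breaking force / Linear density
Tenacity = 533 cN / 13.0 tex
Tenacity = 41.00 cN/tex

41.00 cN/tex


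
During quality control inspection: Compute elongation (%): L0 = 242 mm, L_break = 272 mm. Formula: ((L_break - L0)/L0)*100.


Formula: Elongation (%) = ((L_break - L0) / L0) * 100
Step 1: Extension = 272 - 242 = 30 mm
Step 2: Elongation = (30 / 242) * 100
Step 3: Elongation = 0.123967 * 100 = 12.3967% ≈ 12.4%

12.4%


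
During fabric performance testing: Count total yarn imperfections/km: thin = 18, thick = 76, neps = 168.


Formula: Total = thin places + thick places + neps
Total = 18 + 76 + 168
Total = 262 imperfections/km

262 imperfections/km


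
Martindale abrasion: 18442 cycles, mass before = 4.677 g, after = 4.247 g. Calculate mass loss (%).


Formula: Mass loss% = ((m_before - m_after) / m_before) * 100
Step 1: Mass loss = 4.677 - 4.247 = 0.43 g
Step 2: Ratio = 0.43 / 4.677 = 0.0919393
Step 3: Mass loss% = 0.0919393 * 100 = 9.19393% ≈ 9.19%

9.19%


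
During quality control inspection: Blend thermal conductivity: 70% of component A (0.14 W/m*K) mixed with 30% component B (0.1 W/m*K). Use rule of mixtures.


Formula: Blend property = (fraction_A * property_A) + (fraction_B * property_B)
Step 1: Contribution A = 70/100 * 0.14 W/m*K = 0.098 W/m*K
Step 2: Contribution B = 30/100 * 0.1 W/m*K = 0.03 W/m*K
Step 3: Blend thermal conductivity = 0.098 + 0.03 = 0.128 W/m*K

0.128 W/m*K


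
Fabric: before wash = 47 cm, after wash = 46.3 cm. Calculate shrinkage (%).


Formula: Shrinkage% = ((L_before - L_after) / L_before) * 100
Step 1: Shrinkage = 47 - 46.3 = 0.7 cm
Step 2: Shrinkage% = (0.7 / 47) * 100
Step 3: Shrinkage% = 0.014894 * 100 = 1.4894% ≈ 1.5%

1.5%


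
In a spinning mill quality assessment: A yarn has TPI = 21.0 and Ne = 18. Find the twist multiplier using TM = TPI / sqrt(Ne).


Formula: TM = TPI / sqrt(Ne)
Step 1: sqrt(Ne) = sqrt(18) = 4.2426
Step 2: TM = 21.0 / 4.2426 = 4.95

4.95 TM


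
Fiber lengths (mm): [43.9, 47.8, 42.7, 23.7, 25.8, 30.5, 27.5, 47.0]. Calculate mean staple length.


Formula: Mean = sum of lengths / count
Sum = 43.9 + 47.8 + 42.7 + 23.7 + 25.8 + 30.5 + 27.5 + 47.0
Sum = 288.9 mm
Mean = 288.9 / 8 = 36.11 mm

36.11 mm


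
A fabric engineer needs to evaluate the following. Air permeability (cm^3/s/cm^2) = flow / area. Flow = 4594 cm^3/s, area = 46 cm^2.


Formula: Air Permeability = Airflow / Test Area
AP = 4594 cm^3/s / 46 cm^2
AP = 99.9 cm^3/s/cm^2

99.9 cm^3/s/cm^2


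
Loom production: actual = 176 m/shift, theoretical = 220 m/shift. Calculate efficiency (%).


Formula: Efficiency% = (Actual output / Theoretical output) * 100
Efficiency% = (176 / 220) * 100
Efficiency% = 0.8 * 100 = 80.0%

80.0%


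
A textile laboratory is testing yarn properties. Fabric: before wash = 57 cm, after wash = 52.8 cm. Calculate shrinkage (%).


Formula: Shrinkage% = ((L_before - L_after) / L_before) * 100
Step 1: Shrinkage = 57 - 52.8 = 4.2 cm
Step 2: Shrinkage% = (4.2 / 57) * 100
Step 3: Shrinkage% = 0.073684 * 100 = 7.3684% ≈ 7.4%

7.4%


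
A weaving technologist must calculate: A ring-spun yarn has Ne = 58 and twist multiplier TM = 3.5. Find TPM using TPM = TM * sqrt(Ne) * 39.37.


Formula: TPM = TM * sqrt(Ne) * 39.37
Step 1: sqrt(Ne) = sqrt(58) = 7.6158
Step 2: TM * sqrt(Ne) = 3.5 * 7.6158 = 26.6553
Step 3: TPM = 26.6553 * 39.37 = 1049 twists/m

1049 twists/m
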